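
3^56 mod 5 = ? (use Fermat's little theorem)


Fermat's little theorem: if p is prime and gcd(a,p)=1, then a^(p-1) ≡ 1 (mod p)
p = 5 is prime, gcd(3,5) = 1
Reduce exponent: 56 mod 4 = 0
So 3^56 ≡ 3^0 (mod 5)
3^0 = 1

3^56 ≡ 1 (mod 5)


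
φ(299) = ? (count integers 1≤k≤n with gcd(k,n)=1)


Factor n: 299 = 13 × 23
φ(n) = n · ∏(1 - 1/p) over distinct primes p | n
φ(299) = 299 · (1 - 1/13) · (1 - 1/23) = 264

φ(299) = 264


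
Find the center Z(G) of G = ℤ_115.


Z(G) = {g ∈ G | gx = xg for all x ∈ G}
ℤ_115 is abelian, so Z(G) = G

Z(ℤ_115) = ℤ_115


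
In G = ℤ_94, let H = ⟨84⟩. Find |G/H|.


|⟨84⟩| = n / gcd(84, 94) = 94 / 2 = 47
H is normal (ℤ_94 is abelian).
|G/H| = |G| / |H| = 94 / 47 = 2

|G/H| = 2


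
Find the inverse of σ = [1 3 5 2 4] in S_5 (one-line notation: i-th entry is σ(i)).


To find σ⁻¹, swap domain and range:
σ(1) = 1 → σ⁻¹(1) = 1
σ(2) = 3 → σ⁻¹(3) = 2
σ(3) = 5 → σ⁻¹(5) = 3
σ(4) = 2 → σ⁻¹(2) = 4
σ(5) = 4 → σ⁻¹(4) = 5

σ⁻¹ = [1 4 2 5 3]


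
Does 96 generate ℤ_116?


g generates ℤ_n iff gcd(g, n) = 1
gcd(96, 116) = 4
Since gcd = 4 ≠ 1, ⟨96⟩ has order 29 < 116, so 96 is not a generator.

No, 96 does not generate ℤ_116


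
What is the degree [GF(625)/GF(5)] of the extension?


GF(625) = GF(5^4), so the extension degree is 4

[GF(625)/GF(5)] = 4


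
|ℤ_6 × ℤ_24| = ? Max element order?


|ℤ_6 × ℤ_24| = 6 × 24 = 144
Max element order = lcm(6,24) = 24
Cyclic? No (gcd=6)

|ℤ_6×ℤ_24| = 144, max element order = 24


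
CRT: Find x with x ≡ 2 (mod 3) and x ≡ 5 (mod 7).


m₁ = 3, m₂ = 7, gcd = 1, so CRT applies. M = m₁·m₂ = 21
Let M₁ = M/m₁ = 7, M₂ = M/m₂ = 3
Find y₁ ≡ M₁⁻¹ (mod m₁): 7⁻¹ ≡ 1 (mod 3)
Find y₂ ≡ M₂⁻¹ (mod m₂): 3⁻¹ ≡ 5 (mod 7)
x = a₁·M₁·y₁ + a₂·M₂·y₂ = 2·7·1 + 5·3·5 = 89
Reduce mod 21: x ≡ 5
Check: 5 mod 3 = 2 ✓, 5 mod 7 = 5 ✓

x ≡ 5 (mod 21)


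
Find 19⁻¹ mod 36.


Use the extended Euclidean algorithm to write 1 = 19·s + 36·t; then s mod 36 is the inverse.
Euclidean algorithm:
  19 = 0·36 + 19
  36 = 1·19 + 17
  19 = 1·17 + 2
  17 = 8·2 + 1
  2 = 2·1 + 0
gcd(19,36) = 1
Back-substitution gives: 19·(-17) + 36·(9) = 1
So 19⁻¹ ≡ -17 ≡ 19 (mod 36)
Check: 19 × 19 = 361 ≡ 1 (mod 36) ✓

19⁻¹ ≡ 19 (mod 36)


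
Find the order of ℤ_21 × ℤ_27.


|A × B| = |A| · |B|
|ℤ_21 × ℤ_27| = 21 × 27 = 567

|ℤ_21 × ℤ_27| = 567


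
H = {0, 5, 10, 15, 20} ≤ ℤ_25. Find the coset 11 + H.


11 + H = {11 + h (mod 25) : h ∈ H}
11+0=11, 11+5=16, 11+10=21, 11+15=1, 11+20=6
11 + H = {1, 6, 11, 16, 21} = 1 + H

11 + H = {1, 6, 11, 16, 21}


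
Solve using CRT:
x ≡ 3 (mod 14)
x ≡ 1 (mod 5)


m₁ = 14, m₂ = 5, gcd = 1, so CRT applies. M = m₁·m₂ = 70
Let M₁ = M/m₁ = 5, M₂ = M/m₂ = 14
Find y₁ ≡ M₁⁻¹ (mod m₁): 5⁻¹ ≡ 3 (mod 14)
Find y₂ ≡ M₂⁻¹ (mod m₂): 14⁻¹ ≡ 4 (mod 5)
x = a₁·M₁·y₁ + a₂·M₂·y₂ = 3·5·3 + 1·14·4 = 101
Reduce mod 70: x ≡ 31
Check: 31 mod 14 = 3 ✓, 31 mod 5 = 1 ✓

x ≡ 31 (mod 70)


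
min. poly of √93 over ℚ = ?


√93 satisfies x² - 93 = 0, irreducible over ℚ since 93 is squarefree

Minimal polynomial: x² - 93


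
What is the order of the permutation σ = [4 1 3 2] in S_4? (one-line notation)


Cycle decomposition: (1 4 2)
Cycle lengths: 3
Order = lcm(3) = 3

ord(σ) = 3


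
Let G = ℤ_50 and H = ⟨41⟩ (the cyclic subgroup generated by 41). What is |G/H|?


|⟨41⟩| = n / gcd(41, 50) = 50 / 1 = 50
H is normal (ℤ_50 is abelian).
|G/H| = |G| / |H| = 50 / 50 = 1

|G/H| = 1


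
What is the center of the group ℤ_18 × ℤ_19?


Z(G) = {g ∈ G | gx = xg for all x ∈ G}
Direct product of abelian groups is abelian, so Z(G) = G

Z(ℤ_18 × ℤ_19) = ℤ_18 × ℤ_19


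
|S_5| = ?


|S_n| = n! (number of permutations of n symbols)
|S_5| = 5! = 120

|S_5| = 120


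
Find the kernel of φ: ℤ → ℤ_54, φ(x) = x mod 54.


Kernel = preimage of identity
ker(φ) = {x ∈ ℤ : x ≡ 0 (mod 54)} = 54ℤ = {0, ±54, ±108, ...}

ker(φ) = 54ℤ


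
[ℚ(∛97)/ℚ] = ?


∛97 has minimal polynomial x³ - 97 (irreducible over ℚ since 97 is not a perfect cube)

[ℚ(∛97)/ℚ] = 3


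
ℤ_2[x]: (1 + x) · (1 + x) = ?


Expand and collect like terms; reduce coefficients mod 2:
x^0: 1·1 = 1 ≡ 1 (mod 2)
x^1: 1·1 + 1·1 = 2 ≡ 0 (mod 2)
x^2: 1·1 = 1 ≡ 1 (mod 2)
Result: 1 + x^2

f · g = 1 + x^2


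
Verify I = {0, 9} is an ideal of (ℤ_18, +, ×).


Check ideal conditions for I = {0, 9} in ℤ_18:
(1) I is an additive subgroup? Yes
(2) For r ∈ ℤ_18 and a ∈ I: r·a ∈ I? Yes

Yes, I is an ideal of ℤ_18


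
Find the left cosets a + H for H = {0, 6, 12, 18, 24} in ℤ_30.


H = {0, 6, 12, 18, 24}, |H| = 5
Number of cosets = |G|/|H| = 30/5 = 6
0 + H = {0, 6, 12, 18, 24}
1 + H = {1, 7, 13, 19, 25}
2 + H = {2, 8, 14, 20, 26}
3 + H = {3, 9, 15, 21, 27}
4 + H = {4, 10, 16, 22, 28}
5 + H = {5, 11, 17, 23, 29}

Cosets: 0+H={0,6,12,18,24}; 1+H={1,7,13,19,25}; 2+H={2,8,14,20,26}; 3+H={3,9,15,21,27}; 4+H={4,10,16,22,28}; 5+H={5,11,17,23,29}


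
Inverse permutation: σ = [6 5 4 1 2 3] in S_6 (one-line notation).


To find σ⁻¹, swap domain and range:
σ(1) = 6 → σ⁻¹(6) = 1
σ(2) = 5 → σ⁻¹(5) = 2
σ(3) = 4 → σ⁻¹(4) = 3
σ(4) = 1 → σ⁻¹(1) = 4
σ(5) = 2 → σ⁻¹(2) = 5
σ(6) = 3 → σ⁻¹(3) = 6

σ⁻¹ = [4 5 6 3 2 1]


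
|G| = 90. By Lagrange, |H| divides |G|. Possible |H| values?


Lagrange's theorem: |H| divides |G|
|G| = 90
Divisors of 90: 1, 2, 3, 5, 6, 9, 10, 15, 18, 30, 45, 90

Possible subgroup orders: {1, 2, 3, 5, 6, 9, 10, 15, 18, 30, 45, 90}


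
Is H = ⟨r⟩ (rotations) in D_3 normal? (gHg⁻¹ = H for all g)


H = ⟨r⟩ (rotations) in D_3
The rotation subgroup ⟨r⟩ has index 2 in D_3, so it is normal

Yes, normal subgroup


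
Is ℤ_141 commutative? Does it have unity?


ℤ_141 is a commutative ring with unity 1; 141 = 3×47 is composite, so 3·47 ≡ 0 gives zero divisors (not an integral domain)
Commutative: Yes
Integral domain: No
Has unity: Yes

ℤ_141: Commutative=Yes, Unity=Yes


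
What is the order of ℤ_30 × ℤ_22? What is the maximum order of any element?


|ℤ_30 × ℤ_22| = 30 × 22 = 660
Max element order = lcm(30,22) = 330
Cyclic? No (gcd=2)

|ℤ_30×ℤ_22| = 660, max element order = 330


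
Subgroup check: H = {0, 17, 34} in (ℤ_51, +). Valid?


Subgroup test for H = {0, 17, 34} in (ℤ_51, +):
(1) 0 ∈ H? Yes
(2) Closure: for all a,b ∈ H, (a+b) mod 51 ∈ H? Yes
(3) Inverses: for all a ∈ H, -a mod 51 ∈ H? Yes

Yes, H is a subgroup of ℤ_51


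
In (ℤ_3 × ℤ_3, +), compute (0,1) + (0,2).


Operation: componentwise addition mod (3, 3)
(0,1) + (0,2) = ((a₁+b₁) mod 3, (a₂+b₂) mod 3) with a = (0,1), b = (0,2)

(0,1) + (0,2) = (0,0)


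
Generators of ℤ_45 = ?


g generates ℤ_n iff gcd(g,n) = 1
Prime factors of 45: 3, 5
Generators are g ∈ {1,...,44} not divisible by any of these primes.
Generators: {1, 2, 4, 7, 8, 11, 13, 14, 16, 17, 19, 22, 23, 26, 28, 29, 31, 32, 34, 37, 38, 41, 43, 44}
Number of generators = φ(45) = 24

Generators of ℤ_45 = {1, 2, 4, 7, 8, 11, 13, 14, 16, 17, 19, 22, 23, 26, 28, 29, 31, 32, 34, 37, 38, 41, 43, 44}


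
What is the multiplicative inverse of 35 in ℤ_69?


Use the extended Euclidean algorithm to write 1 = 35·s + 69·t; then s mod 69 is the inverse.
Euclidean algorithm:
  35 = 0·69 + 35
  69 = 1·35 + 34
  35 = 1·34 + 1
  34 = 34·1 + 0
gcd(35,69) = 1
Back-substitution gives: 35·(2) + 69·(-1) = 1
So 35⁻¹ ≡ 2 ≡ 2 (mod 69)
Check: 35 × 2 = 70 ≡ 1 (mod 69) ✓

35⁻¹ ≡ 2 (mod 69)


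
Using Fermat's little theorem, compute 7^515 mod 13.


Fermat's little theorem: if p is prime and gcd(a,p)=1, then a^(p-1) ≡ 1 (mod p)
p = 13 is prime, gcd(7,13) = 1
Reduce exponent: 515 mod 12 = 11
So 7^515 ≡ 7^11 (mod 13)
7^11 mod 13 = 2

7^515 ≡ 2 (mod 13)


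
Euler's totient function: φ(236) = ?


Factor n: 236 = 2^2 × 59
φ(n) = n · ∏(1 - 1/p) over distinct primes p | n
φ(236) = 236 · (1 - 1/2) · (1 - 1/59) = 116

φ(236) = 116


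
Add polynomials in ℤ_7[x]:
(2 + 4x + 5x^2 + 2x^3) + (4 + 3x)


Add coefficients mod 7:
x^0: 2 + 4 = 6 (mod 7)
x^1: 4 + 3 = 0 (mod 7)
x^2: 5 + 0 = 5 (mod 7)
x^3: 2 + 0 = 2 (mod 7)
Result: 6 + 5x^2 + 2x^3

f + g = 6 + 5x^2 + 2x^3


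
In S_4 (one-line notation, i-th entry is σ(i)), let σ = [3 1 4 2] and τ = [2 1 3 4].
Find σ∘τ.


σ∘τ: apply τ first, then σ
1 →τ 2 →σ 1
2 →τ 1 →σ 3
3 →τ 3 →σ 4
4 →τ 4 →σ 2

σ∘τ = [1 3 4 2]


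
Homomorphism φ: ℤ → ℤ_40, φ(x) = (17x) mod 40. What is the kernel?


Kernel = preimage of identity
ker(φ) = {x ∈ ℤ : 17x ≡ 0 (mod 40)}. gcd(17,40) = 1, so 17x ≡ 0 (mod 40) ⟺ x ≡ 0 (mod 40/1 = 40). Hence ker(φ) = 40ℤ

ker(φ) = 40ℤ


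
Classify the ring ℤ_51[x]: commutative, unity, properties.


ℤ_51 has zero divisors (3·17 ≡ 0), and these lift to constant zero divisors in ℤ_51[x]; so not an integral domain
Commutative: Yes
Integral domain: No
Has unity: Yes

ℤ_51[x]: Commutative=Yes, Unity=Yes


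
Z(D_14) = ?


Z(G) = {g ∈ G | gx = xg for all x ∈ G}
For even n, Z(D_n) = {e, r^(n/2)}: the 180° rotation r^7 commutes with every reflection and rotation

Z(D_14) = {e, r^7}


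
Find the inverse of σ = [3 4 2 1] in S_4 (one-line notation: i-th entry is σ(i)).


To find σ⁻¹, swap domain and range:
σ(1) = 3 → σ⁻¹(3) = 1
σ(2) = 4 → σ⁻¹(4) = 2
σ(3) = 2 → σ⁻¹(2) = 3
σ(4) = 1 → σ⁻¹(1) = 4

σ⁻¹ = [4 3 1 2]


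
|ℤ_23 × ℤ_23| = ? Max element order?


|ℤ_23 × ℤ_23| = 23 × 23 = 529
Max element order = lcm(23,23) = 23
Cyclic? No (gcd=23)

|ℤ_23×ℤ_23| = 529, max element order = 23


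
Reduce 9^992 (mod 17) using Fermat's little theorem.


Fermat's little theorem: if p is prime and gcd(a,p)=1, then a^(p-1) ≡ 1 (mod p)
p = 17 is prime, gcd(9,17) = 1
Reduce exponent: 992 mod 16 = 0
So 9^992 ≡ 9^0 (mod 17)
9^0 = 1

9^992 ≡ 1 (mod 17)


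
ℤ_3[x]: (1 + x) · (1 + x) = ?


Expand and collect like terms; reduce coefficients mod 3:
x^0: 1·1 = 1 ≡ 1 (mod 3)
x^1: 1·1 + 1·1 = 2 ≡ 2 (mod 3)
x^2: 1·1 = 1 ≡ 1 (mod 3)
Result: 1 + 2x + x^2

f · g = 1 + 2x + x^2


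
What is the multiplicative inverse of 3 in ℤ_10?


Use the extended Euclidean algorithm to write 1 = 3·s + 10·t; then s mod 10 is the inverse.
Euclidean algorithm:
  3 = 0·10 + 3
  10 = 3·3 + 1
  3 = 3·1 + 0
gcd(3,10) = 1
Back-substitution gives: 3·(-3) + 10·(1) = 1
So 3⁻¹ ≡ -3 ≡ 7 (mod 10)
Check: 3 × 7 = 21 ≡ 1 (mod 10) ✓

3⁻¹ ≡ 7 (mod 10)


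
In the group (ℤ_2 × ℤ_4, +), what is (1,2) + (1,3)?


Operation: componentwise addition mod (2, 4)
(1,2) + (1,3) = ((a₁+b₁) mod 2, (a₂+b₂) mod 4) with a = (1,2), b = (1,3)

(1,2) + (1,3) = (0,1)


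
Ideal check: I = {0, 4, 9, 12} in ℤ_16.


Check ideal conditions for I = {0, 4, 9, 12} in ℤ_16:
(1) I is an additive subgroup? No
(2) For r ∈ ℤ_16 and a ∈ I: r·a ∈ I? No  [counterexample: r=2, a=4, r·a mod 16 = 8 ∉ I]

No, I is not an ideal of ℤ_16


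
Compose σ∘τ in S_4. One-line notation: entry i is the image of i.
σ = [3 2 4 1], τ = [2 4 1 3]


σ∘τ: apply τ first, then σ
1 →τ 2 →σ 2
2 →τ 4 →σ 1
3 →τ 1 →σ 3
4 →τ 3 →σ 4

σ∘τ = [2 1 3 4]


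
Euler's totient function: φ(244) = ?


Factor n: 244 = 2^2 × 61
φ(n) = n · ∏(1 - 1/p) over distinct primes p | n
φ(244) = 244 · (1 - 1/2) · (1 - 1/61) = 120

φ(244) = 120


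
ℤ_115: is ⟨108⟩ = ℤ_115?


g generates ℤ_n iff gcd(g, n) = 1
gcd(108, 115) = 1
Since gcd = 1, 108 is a generator.

Yes, 108 generates ℤ_115


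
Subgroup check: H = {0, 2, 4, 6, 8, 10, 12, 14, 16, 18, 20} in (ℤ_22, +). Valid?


Subgroup test for H = {0, 2, 4, 6, 8, 10, 12, 14, 16, 18, 20} in (ℤ_22, +):
(1) 0 ∈ H? Yes
(2) Closure: for all a,b ∈ H, (a+b) mod 22 ∈ H? Yes
(3) Inverses: for all a ∈ H, -a mod 22 ∈ H? Yes

Yes, H is a subgroup of ℤ_22


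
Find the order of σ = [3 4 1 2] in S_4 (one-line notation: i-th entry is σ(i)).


Cycle decomposition: (1 3) (2 4)
Cycle lengths: 2, 2
Order = lcm(2, 2) = 2

ord(σ) = 2


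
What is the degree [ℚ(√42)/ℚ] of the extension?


√42 has minimal polynomial x² - 42 (irreducible over ℚ since 42 is squarefree)

[ℚ(√42)/ℚ] = 2


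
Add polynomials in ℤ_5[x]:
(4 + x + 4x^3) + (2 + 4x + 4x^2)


Add coefficients mod 5:
x^0: 4 + 2 = 1 (mod 5)
x^1: 1 + 4 = 0 (mod 5)
x^2: 0 + 4 = 4 (mod 5)
x^3: 4 + 0 = 4 (mod 5)
Result: 1 + 4x^2 + 4x^3

f + g = 1 + 4x^2 + 4x^3


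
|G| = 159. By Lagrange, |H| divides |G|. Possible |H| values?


Lagrange's theorem: |H| divides |G|
|G| = 159
Divisors of 159: 1, 3, 53, 159

Possible subgroup orders: {1, 3, 53, 159}


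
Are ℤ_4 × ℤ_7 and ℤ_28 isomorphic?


Comparing ℤ_4 × ℤ_7 and ℤ_28:
gcd(4,7) = 1, so ℤ_4 × ℤ_7 ≅ ℤ_28 (CRT)

Yes, ℤ_4 × ℤ_7 ≅ ℤ_28


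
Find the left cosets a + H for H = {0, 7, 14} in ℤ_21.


H = {0, 7, 14}, |H| = 3
Number of cosets = |G|/|H| = 21/3 = 7
0 + H = {0, 7, 14}
1 + H = {1, 8, 15}
2 + H = {2, 9, 16}
3 + H = {3, 10, 17}
4 + H = {4, 11, 18}
5 + H = {5, 12, 19}
6 + H = {6, 13, 20}

Cosets: 0+H={0,7,14}; 1+H={1,8,15}; 2+H={2,9,16}; 3+H={3,10,17}; 4+H={4,11,18}; 5+H={5,12,19}; 6+H={6,13,20}


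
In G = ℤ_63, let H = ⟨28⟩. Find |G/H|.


|⟨28⟩| = n / gcd(28, 63) = 63 / 7 = 9
H is normal (ℤ_63 is abelian).
|G/H| = |G| / |H| = 63 / 9 = 7

|G/H| = 7


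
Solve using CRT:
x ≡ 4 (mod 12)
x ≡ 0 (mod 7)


m₁ = 12, m₂ = 7, gcd = 1, so CRT applies. M = m₁·m₂ = 84
Let M₁ = M/m₁ = 7, M₂ = M/m₂ = 12
Find y₁ ≡ M₁⁻¹ (mod m₁): 7⁻¹ ≡ 7 (mod 12)
Find y₂ ≡ M₂⁻¹ (mod m₂): 12⁻¹ ≡ 3 (mod 7)
x = a₁·M₁·y₁ + a₂·M₂·y₂ = 4·7·7 + 0·12·3 = 196
Reduce mod 84: x ≡ 28
Check: 28 mod 12 = 4 ✓, 28 mod 7 = 0 ✓

x ≡ 28 (mod 84)


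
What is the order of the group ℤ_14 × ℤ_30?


|A × B| = |A| · |B|
|ℤ_14 × ℤ_30| = 14 × 30 = 420

|ℤ_14 × ℤ_30| = 420


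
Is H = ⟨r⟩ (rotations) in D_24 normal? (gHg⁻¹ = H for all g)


H = ⟨r⟩ (rotations) in D_24
The rotation subgroup ⟨r⟩ has index 2 in D_24, so it is normal

Yes, normal subgroup


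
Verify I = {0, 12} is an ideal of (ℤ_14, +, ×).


Check ideal conditions for I = {0, 12} in ℤ_14:
(1) I is an additive subgroup? No
(2) For r ∈ ℤ_14 and a ∈ I: r·a ∈ I? No  [counterexample: r=2, a=12, r·a mod 14 = 10 ∉ I]

No, I is not an ideal of ℤ_14


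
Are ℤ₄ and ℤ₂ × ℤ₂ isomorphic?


Comparing ℤ₄ and ℤ₂ × ℤ₂:
ℤ₄ has an element of order 4; ℤ₂×ℤ₂ has exponent 2

No, ℤ₄ ≇ ℤ₂ × ℤ₂


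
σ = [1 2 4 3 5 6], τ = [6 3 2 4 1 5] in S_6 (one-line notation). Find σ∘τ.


σ∘τ: apply τ first, then σ
1 →τ 6 →σ 6
2 →τ 3 →σ 4
3 →τ 2 →σ 2
4 →τ 4 →σ 3
5 →τ 1 →σ 1
6 →τ 5 →σ 5

σ∘τ = [6 4 2 3 1 5]


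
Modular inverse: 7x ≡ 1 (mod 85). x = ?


Use the extended Euclidean algorithm to write 1 = 7·s + 85·t; then s mod 85 is the inverse.
Euclidean algorithm:
  7 = 0·85 + 7
  85 = 12·7 + 1
  7 = 7·1 + 0
gcd(7,85) = 1
Back-substitution gives: 7·(-12) + 85·(1) = 1
So 7⁻¹ ≡ -12 ≡ 73 (mod 85)
Check: 7 × 73 = 511 ≡ 1 (mod 85) ✓

7⁻¹ ≡ 73 (mod 85)


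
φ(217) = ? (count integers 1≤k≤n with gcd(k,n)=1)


Factor n: 217 = 7 × 31
φ(n) = n · ∏(1 - 1/p) over distinct primes p | n
φ(217) = 217 · (1 - 1/7) · (1 - 1/31) = 180

φ(217) = 180


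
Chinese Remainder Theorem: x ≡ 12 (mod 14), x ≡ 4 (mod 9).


m₁ = 14, m₂ = 9, gcd = 1, so CRT applies. M = m₁·m₂ = 126
Let M₁ = M/m₁ = 9, M₂ = M/m₂ = 14
Find y₁ ≡ M₁⁻¹ (mod m₁): 9⁻¹ ≡ 11 (mod 14)
Find y₂ ≡ M₂⁻¹ (mod m₂): 14⁻¹ ≡ 2 (mod 9)
x = a₁·M₁·y₁ + a₂·M₂·y₂ = 12·9·11 + 4·14·2 = 1300
Reduce mod 126: x ≡ 40
Check: 40 mod 14 = 12 ✓, 40 mod 9 = 4 ✓

x ≡ 40 (mod 126)


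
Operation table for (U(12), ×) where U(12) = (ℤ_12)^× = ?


Elements: {1, 5, 7, 11}
Operation: multiplication mod 12
Entry (a, b) = (a × b) mod 12

Cayley table:
   |  1 |  5 |  7 | 11
 1 |  1 |  5 |  7 | 11
 5 |  5 |  1 | 11 |  7
 7 |  7 | 11 |  1 |  5
11 | 11 |  7 |  5 |  1


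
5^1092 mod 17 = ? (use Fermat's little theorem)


Fermat's little theorem: if p is prime and gcd(a,p)=1, then a^(p-1) ≡ 1 (mod p)
p = 17 is prime, gcd(5,17) = 1
Reduce exponent: 1092 mod 16 = 4
So 5^1092 ≡ 5^4 (mod 17)
5^4 mod 17 = 13

5^1092 ≡ 13 (mod 17)


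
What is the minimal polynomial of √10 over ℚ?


√10 satisfies x² - 10 = 0, irreducible over ℚ since 10 is squarefree

Minimal polynomial: x² - 10


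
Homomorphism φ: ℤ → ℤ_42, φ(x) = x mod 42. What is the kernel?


Kernel = preimage of identity
ker(φ) = {x ∈ ℤ : x ≡ 0 (mod 42)} = 42ℤ = {0, ±42, ±84, ...}

ker(φ) = 42ℤ


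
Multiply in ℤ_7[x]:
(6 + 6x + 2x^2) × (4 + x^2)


Expand and collect like terms; reduce coefficients mod 7:
x^0: 6·4 = 24 ≡ 3 (mod 7)
x^1: 6·0 + 6·4 = 24 ≡ 3 (mod 7)
x^2: 6·1 + 6·0 + 2·4 = 14 ≡ 0 (mod 7)
x^3: 6·1 + 2·0 = 6 ≡ 6 (mod 7)
x^4: 2·1 = 2 ≡ 2 (mod 7)
Result: 3 + 3x + 6x^3 + 2x^4

f · g = 3 + 3x + 6x^3 + 2x^4


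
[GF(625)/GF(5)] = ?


GF(625) = GF(5^4), so the extension degree is 4

[GF(625)/GF(5)] = 4


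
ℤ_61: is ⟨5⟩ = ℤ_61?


g generates ℤ_n iff gcd(g, n) = 1
gcd(5, 61) = 1
Since gcd = 1, 5 is a generator.

Yes, 5 generates ℤ_61


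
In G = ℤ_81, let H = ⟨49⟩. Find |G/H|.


|⟨49⟩| = n / gcd(49, 81) = 81 / 1 = 81
H is normal (ℤ_81 is abelian).
|G/H| = |G| / |H| = 81 / 81 = 1

|G/H| = 1


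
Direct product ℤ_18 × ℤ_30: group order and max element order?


|ℤ_18 × ℤ_30| = 18 × 30 = 540
Max element order = lcm(18,30) = 90
Cyclic? No (gcd=6)

|ℤ_18×ℤ_30| = 540, max element order = 90


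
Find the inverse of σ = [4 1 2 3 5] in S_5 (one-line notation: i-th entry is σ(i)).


To find σ⁻¹, swap domain and range:
σ(1) = 4 → σ⁻¹(4) = 1
σ(2) = 1 → σ⁻¹(1) = 2
σ(3) = 2 → σ⁻¹(2) = 3
σ(4) = 3 → σ⁻¹(3) = 4
σ(5) = 5 → σ⁻¹(5) = 5

σ⁻¹ = [2 3 4 1 5]


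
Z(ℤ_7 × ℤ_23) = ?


Z(G) = {g ∈ G | gx = xg for all x ∈ G}
Direct product of abelian groups is abelian, so Z(G) = G

Z(ℤ_7 × ℤ_23) = ℤ_7 × ℤ_23


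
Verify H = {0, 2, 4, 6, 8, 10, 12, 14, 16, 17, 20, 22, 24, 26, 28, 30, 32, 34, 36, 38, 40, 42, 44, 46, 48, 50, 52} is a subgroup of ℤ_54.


Subgroup test for H = {0, 2, 4, 6, 8, 10, 12, 14, 16, 17, 20, 22, 24, 26, 28, 30, 32, 34, 36, 38, 40, 42, 44, 46, 48, 50, 52} in (ℤ_54, +):
(1) 0 ∈ H? Yes
(2) Closure: for all a,b ∈ H, (a+b) mod 54 ∈ H? No  [counterexample: 2 + 16 = 18 ∉ H]
(3) Inverses: for all a ∈ H, -a mod 54 ∈ H? No

No, H is not a subgroup of ℤ_54


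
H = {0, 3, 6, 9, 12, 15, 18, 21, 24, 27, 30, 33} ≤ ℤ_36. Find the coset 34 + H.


34 + H = {34 + h (mod 36) : h ∈ H}
34+0=34, 34+3=1, 34+6=4, 34+9=7, 34+12=10, 34+15=13, 34+18=16, 34+21=19, 34+24=22, 34+27=25, 34+30=28, 34+33=31
34 + H = {1, 4, 7, 10, 13, 16, 19, 22, 25, 28, 31, 34} = 1 + H

34 + H = {1, 4, 7, 10, 13, 16, 19, 22, 25, 28, 31, 34}


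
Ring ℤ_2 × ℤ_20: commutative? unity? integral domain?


Direct product ring; commutative with unity (1,1); but (1,0)·(0,1) = (0,0) gives zero divisors, so not an integral domain
Commutative: Yes
Integral domain: No
Has unity: Yes

ℤ_2 × ℤ_20: Commutative=Yes, Unity=Yes


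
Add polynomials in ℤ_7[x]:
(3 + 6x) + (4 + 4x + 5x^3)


Add coefficients mod 7:
x^0: 3 + 4 = 0 (mod 7)
x^1: 6 + 4 = 3 (mod 7)
x^2: 0 + 0 = 0 (mod 7)
x^3: 0 + 5 = 5 (mod 7)
Result: 3x + 5x^3

f + g = 3x + 5x^3


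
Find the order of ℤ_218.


ℤ_n has n elements.

|ℤ_218| = 218


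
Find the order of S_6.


|S_n| = n! (number of permutations of n symbols)
|S_6| = 6! = 720

|S_6| = 720


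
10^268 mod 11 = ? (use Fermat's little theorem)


Fermat's little theorem: if p is prime and gcd(a,p)=1, then a^(p-1) ≡ 1 (mod p)
p = 11 is prime, gcd(10,11) = 1
Reduce exponent: 268 mod 10 = 8
So 10^268 ≡ 10^8 (mod 11)
10^8 mod 11 = 1

10^268 ≡ 1 (mod 11)


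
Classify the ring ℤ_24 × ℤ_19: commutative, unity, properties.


Direct product ring; commutative with unity (1,1); but (1,0)·(0,1) = (0,0) gives zero divisors, so not an integral domain
Commutative: Yes
Integral domain: No
Has unity: Yes

ℤ_24 × ℤ_19: Commutative=Yes, Unity=Yes


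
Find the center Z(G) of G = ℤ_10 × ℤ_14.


Z(G) = {g ∈ G | gx = xg for all x ∈ G}
Direct product of abelian groups is abelian, so Z(G) = G

Z(ℤ_10 × ℤ_14) = ℤ_10 × ℤ_14


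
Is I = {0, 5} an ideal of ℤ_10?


Check ideal conditions for I = {0, 5} in ℤ_10:
(1) I is an additive subgroup? Yes
(2) For r ∈ ℤ_10 and a ∈ I: r·a ∈ I? Yes

Yes, I is an ideal of ℤ_10


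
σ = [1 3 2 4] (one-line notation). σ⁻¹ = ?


To find σ⁻¹, swap domain and range:
σ(1) = 1 → σ⁻¹(1) = 1
σ(2) = 3 → σ⁻¹(3) = 2
σ(3) = 2 → σ⁻¹(2) = 3
σ(4) = 4 → σ⁻¹(4) = 4

σ⁻¹ = [1 3 2 4]


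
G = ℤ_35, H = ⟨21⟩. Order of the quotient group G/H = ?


|⟨21⟩| = n / gcd(21, 35) = 35 / 7 = 5
H is normal (ℤ_35 is abelian).
|G/H| = |G| / |H| = 35 / 5 = 7

|G/H| = 7


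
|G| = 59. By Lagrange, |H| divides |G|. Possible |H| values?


Lagrange's theorem: |H| divides |G|
|G| = 59
Divisors of 59: 1, 59

Possible subgroup orders: {1, 59}


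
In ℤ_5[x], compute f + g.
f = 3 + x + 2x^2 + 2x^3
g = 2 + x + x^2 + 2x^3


Add coefficients mod 5:
x^0: 3 + 2 = 0 (mod 5)
x^1: 1 + 1 = 2 (mod 5)
x^2: 2 + 1 = 3 (mod 5)
x^3: 2 + 2 = 4 (mod 5)
Result: 2x + 3x^2 + 4x^3

f + g = 2x + 3x^2 + 4x^3


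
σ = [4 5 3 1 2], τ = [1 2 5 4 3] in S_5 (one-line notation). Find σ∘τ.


σ∘τ: apply τ first, then σ
1 →τ 1 →σ 4
2 →τ 2 →σ 5
3 →τ 5 →σ 2
4 →τ 4 →σ 1
5 →τ 3 →σ 3

σ∘τ = [4 5 2 1 3]


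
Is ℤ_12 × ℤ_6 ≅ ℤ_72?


Comparing ℤ_12 × ℤ_6 and ℤ_72:
gcd(12,6) = 6 ≠ 1. Max element order in ℤ_12×ℤ_6 is lcm(12,6) = 12 < 72, so it has no element of order 72

No, ℤ_12 × ℤ_6 ≇ ℤ_72


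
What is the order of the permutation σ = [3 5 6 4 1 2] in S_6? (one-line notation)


Cycle decomposition: (1 3 6 2 5)
Cycle lengths: 5
Order = lcm(5) = 5

ord(σ) = 5


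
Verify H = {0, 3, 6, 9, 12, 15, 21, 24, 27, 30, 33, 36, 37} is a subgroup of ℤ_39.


Subgroup test for H = {0, 3, 6, 9, 12, 15, 21, 24, 27, 30, 33, 36, 37} in (ℤ_39, +):
(1) 0 ∈ H? Yes
(2) Closure: for all a,b ∈ H, (a+b) mod 39 ∈ H? No  [counterexample: 3 + 15 = 18 ∉ H]
(3) Inverses: for all a ∈ H, -a mod 39 ∈ H? No

No, H is not a subgroup of ℤ_39


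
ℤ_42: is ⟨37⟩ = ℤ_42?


g generates ℤ_n iff gcd(g, n) = 1
gcd(37, 42) = 1
Since gcd = 1, 37 is a generator.

Yes, 37 generates ℤ_42


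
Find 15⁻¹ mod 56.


Use the extended Euclidean algorithm to write 1 = 15·s + 56·t; then s mod 56 is the inverse.
Euclidean algorithm:
  15 = 0·56 + 15
  56 = 3·15 + 11
  15 = 1·11 + 4
  11 = 2·4 + 3
  4 = 1·3 + 1
  3 = 3·1 + 0
gcd(15,56) = 1
Back-substitution gives: 15·(15) + 56·(-4) = 1
So 15⁻¹ ≡ 15 ≡ 15 (mod 56)
Check: 15 × 15 = 225 ≡ 1 (mod 56) ✓

15⁻¹ ≡ 15 (mod 56)


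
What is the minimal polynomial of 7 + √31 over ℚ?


Let α = 7 + √31. Then α - 7 = √31, so (α - 7)² = 31, giving α² - 14α + 18 = 0. Degree 2 and α ∉ ℚ, so this is the minimal polynomial.

Minimal polynomial: x² - 14x + 18


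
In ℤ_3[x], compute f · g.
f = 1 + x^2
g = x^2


Expand and collect like terms; reduce coefficients mod 3:
x^0: 1·0 = 0 ≡ 0 (mod 3)
x^1: 1·0 + 0·0 = 0 ≡ 0 (mod 3)
x^2: 1·1 + 0·0 + 1·0 = 1 ≡ 1 (mod 3)
x^3: 0·1 + 1·0 = 0 ≡ 0 (mod 3)
x^4: 1·1 = 1 ≡ 1 (mod 3)
Result: x^2 + x^4

f · g = x^2 + x^4


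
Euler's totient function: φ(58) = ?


Factor n: 58 = 2 × 29
φ(n) = n · ∏(1 - 1/p) over distinct primes p | n
φ(58) = 58 · (1 - 1/2) · (1 - 1/29) = 28

φ(58) = 28


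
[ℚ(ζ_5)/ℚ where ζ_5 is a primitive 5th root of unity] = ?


[ℚ(ζ_n):ℚ] = deg Φ_n(x) = φ(n). Here φ(5) = 4

[ℚ(ζ_5)/ℚ where ζ_5 is a primitive 5th root of unity] = 4


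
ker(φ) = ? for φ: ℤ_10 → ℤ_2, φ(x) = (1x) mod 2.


Kernel = preimage of identity
ker(φ) = {x ∈ ℤ_10 : 1x ≡ 0 (mod 2)}. Since 2 | 10, φ is well-defined. The kernel is the cyclic subgroup ⟨2⟩ of ℤ_10 (order 5), i.e. {0, 2, 4, 6, 8}

ker(φ) = {0, 2, 4, 6, 8}


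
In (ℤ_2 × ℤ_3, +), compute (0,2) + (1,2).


Operation: componentwise addition mod (2, 3)
(0,2) + (1,2) = ((a₁+b₁) mod 2, (a₂+b₂) mod 3) with a = (0,2), b = (1,2)

(0,2) + (1,2) = (1,1)


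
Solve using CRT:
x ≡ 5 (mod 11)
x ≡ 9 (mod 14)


m₁ = 11, m₂ = 14, gcd = 1, so CRT applies. M = m₁·m₂ = 154
Let M₁ = M/m₁ = 14, M₂ = M/m₂ = 11
Find y₁ ≡ M₁⁻¹ (mod m₁): 14⁻¹ ≡ 4 (mod 11)
Find y₂ ≡ M₂⁻¹ (mod m₂): 11⁻¹ ≡ 9 (mod 14)
x = a₁·M₁·y₁ + a₂·M₂·y₂ = 5·14·4 + 9·11·9 = 1171
Reduce mod 154: x ≡ 93
Check: 93 mod 11 = 5 ✓, 93 mod 14 = 9 ✓

x ≡ 93 (mod 154)


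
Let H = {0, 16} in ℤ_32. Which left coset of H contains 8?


8 + H = {8 + h (mod 32) : h ∈ H}
8+0=8, 8+16=24

8 + H = {8, 24}


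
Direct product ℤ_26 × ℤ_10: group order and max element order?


|ℤ_26 × ℤ_10| = 26 × 10 = 260
Max element order = lcm(26,10) = 130
Cyclic? No (gcd=2)

|ℤ_26×ℤ_10| = 260, max element order = 130


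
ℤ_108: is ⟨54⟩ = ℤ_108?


g generates ℤ_n iff gcd(g, n) = 1
gcd(54, 108) = 54
Since gcd = 54 ≠ 1, ⟨54⟩ has order 2 < 108, so 54 is not a generator.

No, 54 does not generate ℤ_108


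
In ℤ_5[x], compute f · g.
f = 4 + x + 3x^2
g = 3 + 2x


Expand and collect like terms; reduce coefficients mod 5:
x^0: 4·3 = 12 ≡ 2 (mod 5)
x^1: 4·2 + 1·3 = 11 ≡ 1 (mod 5)
x^2: 1·2 + 3·3 = 11 ≡ 1 (mod 5)
x^3: 3·2 = 6 ≡ 1 (mod 5)
Result: 2 + x + x^2 + x^3

f · g = 2 + x + x^2 + x^3


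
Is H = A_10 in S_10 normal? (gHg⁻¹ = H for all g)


H = A_10 in S_10
A_10 has index 2 in S_10, and every subgroup of index 2 is normal

Yes, normal subgroup


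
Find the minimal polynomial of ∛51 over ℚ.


∛51 satisfies x³ - 51 = 0, irreducible over ℚ (no rational root; 51 is not a perfect cube)

Minimal polynomial: x³ - 51


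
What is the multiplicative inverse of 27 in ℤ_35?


Use the extended Euclidean algorithm to write 1 = 27·s + 35·t; then s mod 35 is the inverse.
Euclidean algorithm:
  27 = 0·35 + 27
  35 = 1·27 + 8
  27 = 3·8 + 3
  8 = 2·3 + 2
  3 = 1·2 + 1
  2 = 2·1 + 0
gcd(27,35) = 1
Back-substitution gives: 27·(13) + 35·(-10) = 1
So 27⁻¹ ≡ 13 ≡ 13 (mod 35)
Check: 27 × 13 = 351 ≡ 1 (mod 35) ✓

27⁻¹ ≡ 13 (mod 35)


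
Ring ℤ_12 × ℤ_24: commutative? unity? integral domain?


Direct product ring; commutative with unity (1,1); but (1,0)·(0,1) = (0,0) gives zero divisors, so not an integral domain
Commutative: Yes
Integral domain: No
Has unity: Yes

ℤ_12 × ℤ_24: Commutative=Yes, Unity=Yes


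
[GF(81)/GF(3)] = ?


GF(81) = GF(3^4), so the extension degree is 4

[GF(81)/GF(3)] = 4


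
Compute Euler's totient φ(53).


Factor n: 53 = 53
φ(n) = n · ∏(1 - 1/p) over distinct primes p | n
φ(53) = 53 · (1 - 1/53) = 52

φ(53) = 52


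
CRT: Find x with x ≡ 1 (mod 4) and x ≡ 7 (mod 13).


m₁ = 4, m₂ = 13, gcd = 1, so CRT applies. M = m₁·m₂ = 52
Let M₁ = M/m₁ = 13, M₂ = M/m₂ = 4
Find y₁ ≡ M₁⁻¹ (mod m₁): 13⁻¹ ≡ 1 (mod 4)
Find y₂ ≡ M₂⁻¹ (mod m₂): 4⁻¹ ≡ 10 (mod 13)
x = a₁·M₁·y₁ + a₂·M₂·y₂ = 1·13·1 + 7·4·10 = 293
Reduce mod 52: x ≡ 33
Check: 33 mod 4 = 1 ✓, 33 mod 13 = 7 ✓

x ≡ 33 (mod 52)


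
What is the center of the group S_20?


Z(G) = {g ∈ G | gx = xg for all x ∈ G}
S_n is non-abelian for n ≥ 3; Z(S_20) is trivial

Z(S_20) = {e}


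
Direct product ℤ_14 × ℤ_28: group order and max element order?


|ℤ_14 × ℤ_28| = 14 × 28 = 392
Max element order = lcm(14,28) = 28
Cyclic? No (gcd=14)

|ℤ_14×ℤ_28| = 392, max element order = 28


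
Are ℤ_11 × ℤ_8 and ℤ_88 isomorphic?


Comparing ℤ_11 × ℤ_8 and ℤ_88:
gcd(11,8) = 1, so ℤ_11 × ℤ_8 ≅ ℤ_88 (CRT)

Yes, ℤ_11 × ℤ_8 ≅ ℤ_88


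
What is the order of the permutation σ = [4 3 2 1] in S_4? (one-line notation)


Cycle decomposition: (1 4) (2 3)
Cycle lengths: 2, 2
Order = lcm(2, 2) = 2

ord(σ) = 2


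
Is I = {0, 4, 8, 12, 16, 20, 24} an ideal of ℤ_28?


Check ideal conditions for I = {0, 4, 8, 12, 16, 20, 24} in ℤ_28:
(1) I is an additive subgroup? Yes
(2) For r ∈ ℤ_28 and a ∈ I: r·a ∈ I? Yes

Yes, I is an ideal of ℤ_28


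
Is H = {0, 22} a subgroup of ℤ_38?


Subgroup test for H = {0, 22} in (ℤ_38, +):
(1) 0 ∈ H? Yes
(2) Closure: for all a,b ∈ H, (a+b) mod 38 ∈ H? No  [counterexample: 22 + 22 = 6 ∉ H]
(3) Inverses: for all a ∈ H, -a mod 38 ∈ H? No

No, H is not a subgroup of ℤ_38


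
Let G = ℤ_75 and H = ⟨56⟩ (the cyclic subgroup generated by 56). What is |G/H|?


|⟨56⟩| = n / gcd(56, 75) = 75 / 1 = 75
H is normal (ℤ_75 is abelian).
|G/H| = |G| / |H| = 75 / 75 = 1

|G/H| = 1


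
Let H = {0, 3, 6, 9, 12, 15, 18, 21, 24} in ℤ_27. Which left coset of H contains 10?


10 + H = {10 + h (mod 27) : h ∈ H}
10+0=10, 10+3=13, 10+6=16, 10+9=19, 10+12=22, 10+15=25, 10+18=1, 10+21=4, 10+24=7
10 + H = {1, 4, 7, 10, 13, 16, 19, 22, 25} = 1 + H

10 + H = {1, 4, 7, 10, 13, 16, 19, 22, 25}


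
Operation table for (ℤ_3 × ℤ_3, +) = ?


Elements: {(0,0), (0,1), (0,2), (1,0), (1,1), (1,2), (2,0), (2,1), (2,2)}
Operation: componentwise addition mod (3, 3)
Entry (a, b) = ((a₁+b₁) mod 3, (a₂+b₂) mod 3)

Cayley table:
      | (0,0) | (0,1) | (0,2) | (1,0) | (1,1) | (1,2) | (2,0) | (2,1) | (2,2)
(0,0) | (0,0) | (0,1) | (0,2) | (1,0) | (1,1) | (1,2) | (2,0) | (2,1) | (2,2)
(0,1) | (0,1) | (0,2) | (0,0) | (1,1) | (1,2) | (1,0) | (2,1) | (2,2) | (2,0)
(0,2) | (0,2) | (0,0) | (0,1) | (1,2) | (1,0) | (1,1) | (2,2) | (2,0) | (2,1)
(1,0) | (1,0) | (1,1) | (1,2) | (2,0) | (2,1) | (2,2) | (0,0) | (0,1) | (0,2)
(1,1) | (1,1) | (1,2) | (1,0) | (2,1) | (2,2) | (2,0) | (0,1) | (0,2) | (0,0)
(1,2) | (1,2) | (1,0) | (1,1) | (2,2) | (2,0) | (2,1) | (0,2) | (0,0) | (0,1)
(2,0) | (2,0) | (2,1) | (2,2) | (0,0) | (0,1) | (0,2) | (1,0) | (1,1) | (1,2)
(2,1) | (2,1) | (2,2) | (2,0) | (0,1) | (0,2) | (0,0) | (1,1) | (1,2) | (1,0)
(2,2) | (2,2) | (2,0) | (2,1) | (0,2) | (0,0) | (0,1) | (1,2) | (1,0) | (1,1)


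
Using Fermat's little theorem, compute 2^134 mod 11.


Fermat's little theorem: if p is prime and gcd(a,p)=1, then a^(p-1) ≡ 1 (mod p)
p = 11 is prime, gcd(2,11) = 1
Reduce exponent: 134 mod 10 = 4
So 2^134 ≡ 2^4 (mod 11)
2^4 mod 11 = 5

2^134 ≡ 5 (mod 11)


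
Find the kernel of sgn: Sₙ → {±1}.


Kernel = preimage of identity
ker(sgn) = even permutations = Aₙ

ker(sgn) = Aₙ


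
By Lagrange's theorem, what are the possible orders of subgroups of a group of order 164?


Lagrange's theorem: |H| divides |G|
|G| = 164
Divisors of 164: 1, 2, 4, 41, 82, 164

Possible subgroup orders: {1, 2, 4, 41, 82, 164}


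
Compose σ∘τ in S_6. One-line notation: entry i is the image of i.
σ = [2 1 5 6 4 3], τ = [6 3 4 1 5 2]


σ∘τ: apply τ first, then σ
1 →τ 6 →σ 3
2 →τ 3 →σ 5
3 →τ 4 →σ 6
4 →τ 1 →σ 2
5 →τ 5 →σ 4
6 →τ 2 →σ 1

σ∘τ = [3 5 6 2 4 1]


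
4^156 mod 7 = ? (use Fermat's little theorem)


Fermat's little theorem: if p is prime and gcd(a,p)=1, then a^(p-1) ≡ 1 (mod p)
p = 7 is prime, gcd(4,7) = 1
Reduce exponent: 156 mod 6 = 0
So 4^156 ≡ 4^0 (mod 7)
4^0 = 1

4^156 ≡ 1 (mod 7)


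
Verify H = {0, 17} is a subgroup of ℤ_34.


Subgroup test for H = {0, 17} in (ℤ_34, +):
(1) 0 ∈ H? Yes
(2) Closure: for all a,b ∈ H, (a+b) mod 34 ∈ H? Yes
(3) Inverses: for all a ∈ H, -a mod 34 ∈ H? Yes

Yes, H is a subgroup of ℤ_34


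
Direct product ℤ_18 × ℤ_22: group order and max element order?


|ℤ_18 × ℤ_22| = 18 × 22 = 396
Max element order = lcm(18,22) = 198
Cyclic? No (gcd=2)

|ℤ_18×ℤ_22| = 396, max element order = 198


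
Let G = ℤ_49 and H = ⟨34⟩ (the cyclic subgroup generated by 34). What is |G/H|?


|⟨34⟩| = n / gcd(34, 49) = 49 / 1 = 49
H is normal (ℤ_49 is abelian).
|G/H| = |G| / |H| = 49 / 49 = 1

|G/H| = 1


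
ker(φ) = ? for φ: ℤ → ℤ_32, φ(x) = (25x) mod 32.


Kernel = preimage of identity
ker(φ) = {x ∈ ℤ : 25x ≡ 0 (mod 32)}. gcd(25,32) = 1, so 25x ≡ 0 (mod 32) ⟺ x ≡ 0 (mod 32/1 = 32). Hence ker(φ) = 32ℤ

ker(φ) = 32ℤ


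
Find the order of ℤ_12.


ℤ_n has n elements.

|ℤ_12| = 12


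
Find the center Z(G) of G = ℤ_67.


Z(G) = {g ∈ G | gx = xg for all x ∈ G}
ℤ_67 is abelian, so Z(G) = G

Z(ℤ_67) = ℤ_67


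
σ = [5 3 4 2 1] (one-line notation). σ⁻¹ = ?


To find σ⁻¹, swap domain and range:
σ(1) = 5 → σ⁻¹(5) = 1
σ(2) = 3 → σ⁻¹(3) = 2
σ(3) = 4 → σ⁻¹(4) = 3
σ(4) = 2 → σ⁻¹(2) = 4
σ(5) = 1 → σ⁻¹(1) = 5

σ⁻¹ = [5 4 2 3 1]


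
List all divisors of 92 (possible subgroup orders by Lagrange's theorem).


Lagrange's theorem: |H| divides |G|
|G| = 92
Divisors of 92: 1, 2, 4, 23, 46, 92

Possible subgroup orders: {1, 2, 4, 23, 46, 92}


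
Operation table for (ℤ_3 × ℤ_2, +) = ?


Elements: {(0,0), (0,1), (1,0), (1,1), (2,0), (2,1)}
Operation: componentwise addition mod (3, 2)
Entry (a, b) = ((a₁+b₁) mod 3, (a₂+b₂) mod 2)

Cayley table:
      | (0,0) | (0,1) | (1,0) | (1,1) | (2,0) | (2,1)
(0,0) | (0,0) | (0,1) | (1,0) | (1,1) | (2,0) | (2,1)
(0,1) | (0,1) | (0,0) | (1,1) | (1,0) | (2,1) | (2,0)
(1,0) | (1,0) | (1,1) | (2,0) | (2,1) | (0,0) | (0,1)
(1,1) | (1,1) | (1,0) | (2,1) | (2,0) | (0,1) | (0,0)
(2,0) | (2,0) | (2,1) | (0,0) | (0,1) | (1,0) | (1,1)
(2,1) | (2,1) | (2,0) | (0,1) | (0,0) | (1,1) | (1,0)


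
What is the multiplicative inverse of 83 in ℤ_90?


Use the extended Euclidean algorithm to write 1 = 83·s + 90·t; then s mod 90 is the inverse.
Euclidean algorithm:
  83 = 0·90 + 83
  90 = 1·83 + 7
  83 = 11·7 + 6
  7 = 1·6 + 1
  6 = 6·1 + 0
gcd(83,90) = 1
Back-substitution gives: 83·(-13) + 90·(12) = 1
So 83⁻¹ ≡ -13 ≡ 77 (mod 90)
Check: 83 × 77 = 6391 ≡ 1 (mod 90) ✓

83⁻¹ ≡ 77 (mod 90)


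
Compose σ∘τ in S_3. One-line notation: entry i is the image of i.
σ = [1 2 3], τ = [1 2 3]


σ∘τ: apply τ first, then σ
1 →τ 1 →σ 1
2 →τ 2 →σ 2
3 →τ 3 →σ 3

σ∘τ = [1 2 3]


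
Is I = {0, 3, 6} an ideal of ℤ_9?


Check ideal conditions for I = {0, 3, 6} in ℤ_9:
(1) I is an additive subgroup? Yes
(2) For r ∈ ℤ_9 and a ∈ I: r·a ∈ I? Yes

Yes, I is an ideal of ℤ_9


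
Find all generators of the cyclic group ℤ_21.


g generates ℤ_n iff gcd(g,n) = 1
Prime factors of 21: 3, 7
Generators are g ∈ {1,...,20} not divisible by any of these primes.
Generators: {1, 2, 4, 5, 8, 10, 11, 13, 16, 17, 19, 20}
Number of generators = φ(21) = 12

Generators of ℤ_21 = {1, 2, 4, 5, 8, 10, 11, 13, 16, 17, 19, 20}


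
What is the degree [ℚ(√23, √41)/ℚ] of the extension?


[ℚ(√23,√41):ℚ] = [ℚ(√23,√41):ℚ(√23)]·[ℚ(√23):ℚ] = 2·2 = 4

[ℚ(√23, √41)/ℚ] = 4


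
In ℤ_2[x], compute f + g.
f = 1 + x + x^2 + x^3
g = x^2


Add coefficients mod 2:
x^0: 1 + 0 = 1 (mod 2)
x^1: 1 + 0 = 1 (mod 2)
x^2: 1 + 1 = 0 (mod 2)
x^3: 1 + 0 = 1 (mod 2)
Result: 1 + x + x^3

f + g = 1 + x + x^3


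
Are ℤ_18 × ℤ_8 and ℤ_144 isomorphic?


Comparing ℤ_18 × ℤ_8 and ℤ_144:
gcd(18,8) = 2 ≠ 1. Max element order in ℤ_18×ℤ_8 is lcm(18,8) = 72 < 144, so it has no element of order 144

No, ℤ_18 × ℤ_8 ≇ ℤ_144


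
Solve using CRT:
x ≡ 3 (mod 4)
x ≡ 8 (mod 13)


m₁ = 4, m₂ = 13, gcd = 1, so CRT applies. M = m₁·m₂ = 52
Let M₁ = M/m₁ = 13, M₂ = M/m₂ = 4
Find y₁ ≡ M₁⁻¹ (mod m₁): 13⁻¹ ≡ 1 (mod 4)
Find y₂ ≡ M₂⁻¹ (mod m₂): 4⁻¹ ≡ 10 (mod 13)
x = a₁·M₁·y₁ + a₂·M₂·y₂ = 3·13·1 + 8·4·10 = 359
Reduce mod 52: x ≡ 47
Check: 47 mod 4 = 3 ✓, 47 mod 13 = 8 ✓

x ≡ 47 (mod 52)


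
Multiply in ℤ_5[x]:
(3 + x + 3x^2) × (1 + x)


Expand and collect like terms; reduce coefficients mod 5:
x^0: 3·1 = 3 ≡ 3 (mod 5)
x^1: 3·1 + 1·1 = 4 ≡ 4 (mod 5)
x^2: 1·1 + 3·1 = 4 ≡ 4 (mod 5)
x^3: 3·1 = 3 ≡ 3 (mod 5)
Result: 3 + 4x + 4x^2 + 3x^3

f · g = 3 + 4x + 4x^2 + 3x^3


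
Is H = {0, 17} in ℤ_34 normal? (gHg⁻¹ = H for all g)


H = {0, 17} in ℤ_34
ℤ_34 is abelian; every subgroup of an abelian group is normal

Yes, normal subgroup


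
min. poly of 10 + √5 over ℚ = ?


Let α = 10 + √5. Then α - 10 = √5, so (α - 10)² = 5, giving α² - 20α + 95 = 0. Degree 2 and α ∉ ℚ, so this is the minimal polynomial.

Minimal polynomial: x² - 20x + 95


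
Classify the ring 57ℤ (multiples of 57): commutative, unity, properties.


57ℤ is a commutative ring under +,× but has no multiplicative identity (1 ∉ 57ℤ); it has no zero divisors, but without unity it is not an integral domain
Commutative: Yes
Integral domain: No
Has unity: No

57ℤ (multiples of 57): Commutative=Yes, Unity=No


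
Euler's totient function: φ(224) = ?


Factor n: 224 = 2^5 × 7
φ(n) = n · ∏(1 - 1/p) over distinct primes p | n
φ(224) = 224 · (1 - 1/2) · (1 - 1/7) = 96

φ(224) = 96


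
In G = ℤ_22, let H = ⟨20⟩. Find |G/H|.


|⟨20⟩| = n / gcd(20, 22) = 22 / 2 = 11
H is normal (ℤ_22 is abelian).
|G/H| = |G| / |H| = 22 / 11 = 2

|G/H| = 2


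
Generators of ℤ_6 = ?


g generates ℤ_n iff gcd(g,n) = 1
Checking each g ∈ {1,...,5}:
gcd(1,6) = 1
gcd(2,6) = 2
gcd(3,6) = 3
gcd(4,6) = 2
gcd(5,6) = 1
Generators: {1, 5}
Number of generators = φ(6) = 2

Generators of ℤ_6 = {1, 5}


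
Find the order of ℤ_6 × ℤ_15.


|A × B| = |A| · |B|
|ℤ_6 × ℤ_15| = 6 × 15 = 90

|ℤ_6 × ℤ_15| = 90


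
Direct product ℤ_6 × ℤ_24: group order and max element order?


|ℤ_6 × ℤ_24| = 6 × 24 = 144
Max element order = lcm(6,24) = 24
Cyclic? No (gcd=6)

|ℤ_6×ℤ_24| = 144, max element order = 24


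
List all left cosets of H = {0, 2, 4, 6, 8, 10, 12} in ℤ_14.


H = {0, 2, 4, 6, 8, 10, 12}, |H| = 7
Number of cosets = |G|/|H| = 14/7 = 2
0 + H = {0, 2, 4, 6, 8, 10, 12}
1 + H = {1, 3, 5, 7, 9, 11, 13}

Cosets: 0+H={0,2,4,6,8,10,12}; 1+H={1,3,5,7,9,11,13}


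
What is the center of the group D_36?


Z(G) = {g ∈ G | gx = xg for all x ∈ G}
For even n, Z(D_n) = {e, r^(n/2)}: the 180° rotation r^18 commutes with every reflection and rotation

Z(D_36) = {e, r^18}


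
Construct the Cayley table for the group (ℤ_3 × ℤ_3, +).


Elements: {(0,0), (0,1), (0,2), (1,0), (1,1), (1,2), (2,0), (2,1), (2,2)}
Operation: componentwise addition mod (3, 3)
Entry (a, b) = ((a₁+b₁) mod 3, (a₂+b₂) mod 3)

Cayley table:
      | (0,0) | (0,1) | (0,2) | (1,0) | (1,1) | (1,2) | (2,0) | (2,1) | (2,2)
(0,0) | (0,0) | (0,1) | (0,2) | (1,0) | (1,1) | (1,2) | (2,0) | (2,1) | (2,2)
(0,1) | (0,1) | (0,2) | (0,0) | (1,1) | (1,2) | (1,0) | (2,1) | (2,2) | (2,0)
(0,2) | (0,2) | (0,0) | (0,1) | (1,2) | (1,0) | (1,1) | (2,2) | (2,0) | (2,1)
(1,0) | (1,0) | (1,1) | (1,2) | (2,0) | (2,1) | (2,2) | (0,0) | (0,1) | (0,2)
(1,1) | (1,1) | (1,2) | (1,0) | (2,1) | (2,2) | (2,0) | (0,1) | (0,2) | (0,0)
(1,2) | (1,2) | (1,0) | (1,1) | (2,2) | (2,0) | (2,1) | (0,2) | (0,0) | (0,1)
(2,0) | (2,0) | (2,1) | (2,2) | (0,0) | (0,1) | (0,2) | (1,0) | (1,1) | (1,2)
(2,1) | (2,1) | (2,2) | (2,0) | (0,1) | (0,2) | (0,0) | (1,1) | (1,2) | (1,0)
(2,2) | (2,2) | (2,0) | (2,1) | (0,2) | (0,0) | (0,1) | (1,2) | (1,0) | (1,1)
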